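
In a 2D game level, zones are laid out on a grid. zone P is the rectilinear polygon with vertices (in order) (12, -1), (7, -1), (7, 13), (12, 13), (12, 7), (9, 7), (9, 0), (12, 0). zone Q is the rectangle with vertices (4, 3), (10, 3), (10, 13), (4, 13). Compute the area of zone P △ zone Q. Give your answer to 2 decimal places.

|zone P| = 49, |zone Q| = 60, |zone P∩zone Q| = 26.
|zone P △ zone Q| = |zone P| + |zone Q| − 2·|zone P∩zone Q| = 49 + 60 − 52 = 57.00.

57.00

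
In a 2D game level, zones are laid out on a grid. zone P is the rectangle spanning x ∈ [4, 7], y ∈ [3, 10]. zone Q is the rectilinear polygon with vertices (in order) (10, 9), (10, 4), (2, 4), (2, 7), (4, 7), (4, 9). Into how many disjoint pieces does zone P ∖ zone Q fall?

zone P ∖ zone Q splits into 2 disjoint pieces (area 3, area 3).

2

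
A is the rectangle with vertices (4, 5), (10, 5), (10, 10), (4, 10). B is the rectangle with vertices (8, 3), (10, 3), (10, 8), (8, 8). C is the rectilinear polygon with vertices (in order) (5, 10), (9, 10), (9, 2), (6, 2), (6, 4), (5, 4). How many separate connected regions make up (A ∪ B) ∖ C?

2

(A ∪ B) ∖ C splits into 2 disjoint pieces (area 7, area 5).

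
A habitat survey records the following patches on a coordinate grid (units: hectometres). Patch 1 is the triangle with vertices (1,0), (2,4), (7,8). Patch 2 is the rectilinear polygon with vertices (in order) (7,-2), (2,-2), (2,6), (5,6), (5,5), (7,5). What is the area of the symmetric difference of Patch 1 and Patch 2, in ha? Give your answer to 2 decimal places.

35.00

|Patch 1| = 8, |Patch 2| = 38, |Patch 1∩Patch 2| = 5.5.
|Patch 1 △ Patch 2| = |Patch 1| + |Patch 2| − 2·|Patch 1∩Patch 2| = 8 + 38 − 11 = 35.00.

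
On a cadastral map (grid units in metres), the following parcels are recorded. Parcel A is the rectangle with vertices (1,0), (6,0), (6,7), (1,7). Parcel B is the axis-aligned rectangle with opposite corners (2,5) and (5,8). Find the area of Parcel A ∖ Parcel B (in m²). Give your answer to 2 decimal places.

|Parcel A∩Parcel B|: x∈[2,5], y∈[5,7] → 3·2 = 6.
|Parcel A| = 35.
|Parcel A ∖ Parcel B| = |Parcel A| − |Parcel A∩Parcel B| = 35 − 6 = 29.00.

29.00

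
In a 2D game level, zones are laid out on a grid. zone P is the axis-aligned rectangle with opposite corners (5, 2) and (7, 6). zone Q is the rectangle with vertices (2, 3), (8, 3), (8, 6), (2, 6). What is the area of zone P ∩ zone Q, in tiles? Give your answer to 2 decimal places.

6.00

|zone P∩zone Q|: x∈[5,7], y∈[3,6] → 2·3 = 6.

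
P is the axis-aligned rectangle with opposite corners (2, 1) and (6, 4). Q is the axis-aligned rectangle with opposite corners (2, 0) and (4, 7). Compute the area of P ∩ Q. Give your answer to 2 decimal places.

|P∩Q|: x∈[2,4], y∈[1,4] → 2·3 = 6.

6.00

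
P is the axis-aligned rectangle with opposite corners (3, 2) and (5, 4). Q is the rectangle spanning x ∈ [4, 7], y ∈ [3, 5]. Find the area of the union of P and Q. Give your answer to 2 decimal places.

9.00

By inclusion–exclusion:
Individual areas: |P| = 4, |Q| = 6.
|P∩Q|: x∈[4,5], y∈[3,4] → 1·1 = 1.
|P ∪ Q| = 10 − 1 = 9.00.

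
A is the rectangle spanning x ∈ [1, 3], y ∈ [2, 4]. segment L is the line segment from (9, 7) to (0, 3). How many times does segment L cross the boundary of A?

The segment meets the boundary at (1,3.444), (2.25,4).

2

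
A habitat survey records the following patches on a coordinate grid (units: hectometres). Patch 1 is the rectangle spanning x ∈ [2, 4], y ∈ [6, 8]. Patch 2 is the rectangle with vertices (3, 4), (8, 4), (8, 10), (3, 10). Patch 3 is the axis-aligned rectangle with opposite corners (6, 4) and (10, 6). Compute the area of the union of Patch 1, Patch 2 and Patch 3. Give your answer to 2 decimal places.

36.00

By inclusion–exclusion:
Individual areas: |Patch 1| = 4, |Patch 2| = 30, |Patch 3| = 8.
|Patch 1∩Patch 2|: x∈[3,4], y∈[6,8] → 1·2 = 2.
|Patch 1∩Patch 3| = 0 (no overlap).
|Patch 2∩Patch 3|: x∈[6,8], y∈[4,6] → 2·2 = 4.
|Patch 1∩Patch 2∩Patch 3| = 0.
|Patch 1 ∪ Patch 2 ∪ Patch 3| = 42 − 6 + 0 = 36.00.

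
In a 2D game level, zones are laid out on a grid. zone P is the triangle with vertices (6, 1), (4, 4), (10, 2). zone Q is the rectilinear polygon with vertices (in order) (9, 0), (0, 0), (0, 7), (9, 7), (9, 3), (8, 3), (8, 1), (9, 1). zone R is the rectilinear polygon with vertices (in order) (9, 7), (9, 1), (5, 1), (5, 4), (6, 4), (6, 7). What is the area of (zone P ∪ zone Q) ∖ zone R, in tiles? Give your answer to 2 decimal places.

|zone P ∪ zone Q| = 62.1667.
|(zone P ∪ zone Q) ∩ zone R| = 19.875.
|(zone P ∪ zone Q) ∖ zone R| = 62.1667 − 19.875 = 42.29.

42.29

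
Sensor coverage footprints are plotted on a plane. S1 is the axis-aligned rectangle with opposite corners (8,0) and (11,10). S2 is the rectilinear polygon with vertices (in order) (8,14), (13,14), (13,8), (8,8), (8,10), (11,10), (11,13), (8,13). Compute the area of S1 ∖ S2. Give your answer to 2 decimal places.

24.00

|S1| = 30, |S1∩S2| = 6.
|S1 ∖ S2| = |S1| − |S1∩S2| = 30 − 6 = 24.00.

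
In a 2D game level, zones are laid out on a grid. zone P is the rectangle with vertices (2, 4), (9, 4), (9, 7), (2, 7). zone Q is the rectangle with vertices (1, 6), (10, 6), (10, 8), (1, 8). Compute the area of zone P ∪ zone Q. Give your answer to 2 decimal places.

32.00

By inclusion–exclusion:
Individual areas: |zone P| = 21, |zone Q| = 18.
|zone P∩zone Q|: x∈[2,9], y∈[6,7] → 7·1 = 7.
|zone P ∪ zone Q| = 39 − 7 = 32.00.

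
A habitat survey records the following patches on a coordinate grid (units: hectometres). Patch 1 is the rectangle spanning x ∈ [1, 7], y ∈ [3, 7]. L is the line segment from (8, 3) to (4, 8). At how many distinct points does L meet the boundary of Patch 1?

2

The segment meets the boundary at (7,4.25), (4.8,7).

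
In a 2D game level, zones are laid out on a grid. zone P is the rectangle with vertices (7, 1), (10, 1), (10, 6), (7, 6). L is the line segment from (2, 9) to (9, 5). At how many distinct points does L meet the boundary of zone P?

The segment meets the boundary at (7.25,6).

1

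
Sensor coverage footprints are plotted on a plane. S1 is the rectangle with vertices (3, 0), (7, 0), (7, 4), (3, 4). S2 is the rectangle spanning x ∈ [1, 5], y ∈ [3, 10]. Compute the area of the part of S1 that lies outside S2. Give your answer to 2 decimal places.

|S1∩S2|: x∈[3,5], y∈[3,4] → 2·1 = 2.
|S1| = 16.
|S1 ∖ S2| = |S1| − |S1∩S2| = 16 − 2 = 14.00.

14.00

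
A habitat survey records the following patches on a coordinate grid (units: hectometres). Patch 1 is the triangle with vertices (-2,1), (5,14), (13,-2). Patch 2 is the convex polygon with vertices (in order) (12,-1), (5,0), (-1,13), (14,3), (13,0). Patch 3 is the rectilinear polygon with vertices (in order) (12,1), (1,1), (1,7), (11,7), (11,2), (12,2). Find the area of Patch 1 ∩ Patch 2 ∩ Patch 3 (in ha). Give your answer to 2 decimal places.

40.95

The intersection is the polygon with vertices (8.75,6.5), (11,2), (11,2), (11.5,1), (4.538,1), (1.769,7), (8,7).
By the shoelace formula its area is 40.95.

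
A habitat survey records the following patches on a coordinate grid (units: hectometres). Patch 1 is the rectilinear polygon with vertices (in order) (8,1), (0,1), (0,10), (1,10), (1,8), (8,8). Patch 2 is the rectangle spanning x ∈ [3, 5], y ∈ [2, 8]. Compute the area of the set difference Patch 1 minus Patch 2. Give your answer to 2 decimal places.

46.00

|Patch 1| = 58, |Patch 1∩Patch 2| = 12.
|Patch 1 ∖ Patch 2| = |Patch 1| − |Patch 1∩Patch 2| = 58 − 12 = 46.00.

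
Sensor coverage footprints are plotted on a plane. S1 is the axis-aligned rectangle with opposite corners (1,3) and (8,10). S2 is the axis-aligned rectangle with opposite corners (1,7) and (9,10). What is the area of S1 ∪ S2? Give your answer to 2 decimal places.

By inclusion–exclusion:
Individual areas: |S1| = 49, |S2| = 24.
|S1∩S2|: x∈[1,8], y∈[7,10] → 7·3 = 21.
|S1 ∪ S2| = 73 − 21 = 52.00.

52.00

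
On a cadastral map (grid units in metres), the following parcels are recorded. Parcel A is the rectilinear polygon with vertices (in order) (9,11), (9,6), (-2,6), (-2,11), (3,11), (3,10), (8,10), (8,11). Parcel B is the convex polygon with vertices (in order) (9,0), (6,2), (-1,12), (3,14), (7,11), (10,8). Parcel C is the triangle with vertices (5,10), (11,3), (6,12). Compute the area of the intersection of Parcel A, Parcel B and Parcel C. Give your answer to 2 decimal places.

The intersection is the polygon with vertices (8.429,6), (5,10), (7.111,10), (9,6.6), (9,6).
By the shoelace formula its area is 5.93.

5.93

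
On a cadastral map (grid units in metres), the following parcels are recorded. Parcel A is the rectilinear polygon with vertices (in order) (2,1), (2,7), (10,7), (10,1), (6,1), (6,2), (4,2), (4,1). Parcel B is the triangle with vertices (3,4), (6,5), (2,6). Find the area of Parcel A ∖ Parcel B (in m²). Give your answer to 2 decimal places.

42.50

|Parcel A| = 46, |Parcel A∩Parcel B| = 3.5.
|Parcel A ∖ Parcel B| = |Parcel A| − |Parcel A∩Parcel B| = 46 − 3.5 = 42.50.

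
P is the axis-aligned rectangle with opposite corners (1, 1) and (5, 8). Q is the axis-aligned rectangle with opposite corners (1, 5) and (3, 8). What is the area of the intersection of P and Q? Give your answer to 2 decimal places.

6.00

|P∩Q|: x∈[1,3], y∈[5,8] → 2·3 = 6.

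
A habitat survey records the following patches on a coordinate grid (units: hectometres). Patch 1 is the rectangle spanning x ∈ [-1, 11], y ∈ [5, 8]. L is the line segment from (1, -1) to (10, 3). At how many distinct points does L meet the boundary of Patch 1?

0

The segment lies entirely outside Patch 1 and never meets its boundary.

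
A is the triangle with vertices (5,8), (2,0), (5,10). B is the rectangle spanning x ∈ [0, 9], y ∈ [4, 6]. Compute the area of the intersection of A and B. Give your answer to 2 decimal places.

The intersection is the polygon with vertices (3.5,4), (3.2,4), (3.8,6), (4.25,6).
By the shoelace formula its area is 0.75.

0.75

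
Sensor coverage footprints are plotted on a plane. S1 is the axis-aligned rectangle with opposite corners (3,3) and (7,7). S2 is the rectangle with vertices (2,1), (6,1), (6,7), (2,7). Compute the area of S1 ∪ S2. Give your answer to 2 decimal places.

By inclusion–exclusion:
Individual areas: |S1| = 16, |S2| = 24.
|S1∩S2|: x∈[3,6], y∈[3,7] → 3·4 = 12.
|S1 ∪ S2| = 40 − 12 = 28.00.

28.00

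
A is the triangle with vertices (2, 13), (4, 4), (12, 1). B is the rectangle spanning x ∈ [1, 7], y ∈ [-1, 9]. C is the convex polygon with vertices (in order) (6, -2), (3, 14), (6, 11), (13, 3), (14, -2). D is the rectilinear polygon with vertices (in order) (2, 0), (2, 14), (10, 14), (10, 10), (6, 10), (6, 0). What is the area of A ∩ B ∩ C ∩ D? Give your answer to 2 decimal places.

The intersection is the polygon with vertices (6,8.2), (6,3.25), (4.941,3.647), (3.938,9), (5.333,9).
By the shoelace formula its area is 8.30.

8.30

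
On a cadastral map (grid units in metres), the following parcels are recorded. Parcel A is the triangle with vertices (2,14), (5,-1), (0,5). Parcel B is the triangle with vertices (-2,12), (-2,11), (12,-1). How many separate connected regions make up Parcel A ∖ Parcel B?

2

Parcel A ∖ Parcel B splits into 2 disjoint pieces (area 7.0175, area 19.6552).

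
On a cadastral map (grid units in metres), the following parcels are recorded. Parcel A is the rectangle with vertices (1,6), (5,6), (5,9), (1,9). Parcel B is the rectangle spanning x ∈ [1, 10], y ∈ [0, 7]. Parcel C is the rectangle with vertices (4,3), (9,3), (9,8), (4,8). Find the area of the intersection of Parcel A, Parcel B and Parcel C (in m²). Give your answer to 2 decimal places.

The intersection is the polygon with vertices (4,6), (4,7), (5,7), (5,6).
By the shoelace formula its area is 1.00.

1.00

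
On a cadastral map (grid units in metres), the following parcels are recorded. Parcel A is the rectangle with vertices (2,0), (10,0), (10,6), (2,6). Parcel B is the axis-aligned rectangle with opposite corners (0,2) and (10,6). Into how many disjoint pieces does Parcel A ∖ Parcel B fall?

1

Parcel A ∖ Parcel B is a single connected region.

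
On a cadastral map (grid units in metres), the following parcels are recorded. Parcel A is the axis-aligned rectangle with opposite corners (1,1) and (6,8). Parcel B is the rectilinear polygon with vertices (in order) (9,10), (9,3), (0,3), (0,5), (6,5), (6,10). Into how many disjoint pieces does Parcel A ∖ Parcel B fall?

2

Parcel A ∖ Parcel B splits into 2 disjoint pieces (area 10, area 15).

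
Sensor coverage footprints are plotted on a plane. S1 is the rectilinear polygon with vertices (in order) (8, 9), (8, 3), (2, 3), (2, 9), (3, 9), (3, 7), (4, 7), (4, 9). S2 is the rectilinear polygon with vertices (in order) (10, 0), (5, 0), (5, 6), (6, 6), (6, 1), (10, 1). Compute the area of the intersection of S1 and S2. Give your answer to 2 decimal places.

3.00

The intersection is the polygon with vertices (5,3), (5,6), (6,6), (6,3).
By the shoelace formula its area is 3.00.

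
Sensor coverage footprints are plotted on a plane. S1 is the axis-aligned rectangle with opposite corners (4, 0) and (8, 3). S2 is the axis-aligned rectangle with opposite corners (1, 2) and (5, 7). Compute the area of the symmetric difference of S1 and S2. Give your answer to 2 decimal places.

|S1∩S2|: x∈[4,5], y∈[2,3] → 1·1 = 1.
|S1 △ S2| = |S1| + |S2| − 2·|S1∩S2| = 12 + 20 − 2 = 30.00.

30.00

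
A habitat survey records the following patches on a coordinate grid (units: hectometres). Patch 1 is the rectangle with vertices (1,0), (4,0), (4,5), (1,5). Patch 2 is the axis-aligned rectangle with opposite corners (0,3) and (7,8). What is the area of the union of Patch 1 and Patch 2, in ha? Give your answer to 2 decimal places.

By inclusion–exclusion:
Individual areas: |Patch 1| = 15, |Patch 2| = 35.
|Patch 1∩Patch 2|: x∈[1,4], y∈[3,5] → 3·2 = 6.
|Patch 1 ∪ Patch 2| = 50 − 6 = 44.00.

44.00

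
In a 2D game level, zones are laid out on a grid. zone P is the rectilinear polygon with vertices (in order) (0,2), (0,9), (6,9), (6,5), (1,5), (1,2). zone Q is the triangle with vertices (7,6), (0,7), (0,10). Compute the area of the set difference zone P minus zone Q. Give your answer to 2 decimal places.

17.59

|zone P| = 27, |zone P∩zone Q| = 9.4107.
|zone P ∖ zone Q| = |zone P| − |zone P∩zone Q| = 27 − 9.4107 = 17.59.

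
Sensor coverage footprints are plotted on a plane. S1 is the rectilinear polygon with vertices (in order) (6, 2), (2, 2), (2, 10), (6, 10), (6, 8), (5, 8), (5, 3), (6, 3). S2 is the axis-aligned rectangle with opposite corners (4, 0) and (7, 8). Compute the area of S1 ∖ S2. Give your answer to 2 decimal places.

|S1| = 27, |S1∩S2| = 7.
|S1 ∖ S2| = |S1| − |S1∩S2| = 27 − 7 = 20.00.

20.00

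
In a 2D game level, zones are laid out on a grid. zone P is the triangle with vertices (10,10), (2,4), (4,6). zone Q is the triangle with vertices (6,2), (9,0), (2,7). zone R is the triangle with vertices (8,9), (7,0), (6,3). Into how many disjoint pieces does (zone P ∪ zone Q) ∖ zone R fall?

3

(zone P ∪ zone Q) ∖ zone R splits into 3 disjoint pieces (area 3.9444, area 0.5586, area 0.1752).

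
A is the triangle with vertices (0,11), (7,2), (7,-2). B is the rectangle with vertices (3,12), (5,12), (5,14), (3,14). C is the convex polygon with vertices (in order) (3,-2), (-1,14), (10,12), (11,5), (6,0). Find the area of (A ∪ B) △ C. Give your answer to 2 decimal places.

|A ∪ B| = 18.
|(A ∪ B) ∩ C| = 14.6063.
|(A ∪ B) △ C| = 18 + 118 − 29.2127 = 106.79.

106.79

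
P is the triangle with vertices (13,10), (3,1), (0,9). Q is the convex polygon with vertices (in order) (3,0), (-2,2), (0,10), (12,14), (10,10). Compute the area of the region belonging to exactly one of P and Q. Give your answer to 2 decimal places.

|P| = 53.5, |Q| = 92, |P∩Q| = 42.9199.
|P △ Q| = |P| + |Q| − 2·|P∩Q| = 53.5 + 92 − 85.8398 = 59.66.

59.66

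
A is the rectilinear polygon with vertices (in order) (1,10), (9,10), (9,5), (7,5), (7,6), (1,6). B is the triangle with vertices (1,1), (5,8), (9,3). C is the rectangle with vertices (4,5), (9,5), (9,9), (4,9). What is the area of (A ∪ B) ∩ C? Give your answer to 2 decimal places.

19.90

The region (A ∪ B) ∩ C has outer boundary with vertices (9,5), (7.4,5), (4,5), (4,9), (9,9) (shoelace area 20.00).
It has a hole with vertices (6.6,6), (7,5.5), (7,6) (area 0.10).
Net area = 20.00 − 0.10 = 19.90.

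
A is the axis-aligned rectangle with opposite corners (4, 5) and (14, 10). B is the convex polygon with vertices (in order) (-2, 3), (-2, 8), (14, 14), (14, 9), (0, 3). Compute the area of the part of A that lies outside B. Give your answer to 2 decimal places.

18.67

|A| = 50, |A∩B| = 31.3333.
|A ∖ B| = |A| − |A∩B| = 50 − 31.3333 = 18.67.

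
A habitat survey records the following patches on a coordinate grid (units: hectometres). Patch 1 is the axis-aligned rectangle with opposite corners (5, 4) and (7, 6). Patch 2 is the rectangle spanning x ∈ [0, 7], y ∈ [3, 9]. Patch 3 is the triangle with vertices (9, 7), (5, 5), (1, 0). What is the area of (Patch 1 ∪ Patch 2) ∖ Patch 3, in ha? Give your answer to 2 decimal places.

38.29

|Patch 1 ∪ Patch 2| = 42.
|(Patch 1 ∪ Patch 2) ∩ Patch 3| = 3.7071.
|(Patch 1 ∪ Patch 2) ∖ Patch 3| = 42 − 3.7071 = 38.29.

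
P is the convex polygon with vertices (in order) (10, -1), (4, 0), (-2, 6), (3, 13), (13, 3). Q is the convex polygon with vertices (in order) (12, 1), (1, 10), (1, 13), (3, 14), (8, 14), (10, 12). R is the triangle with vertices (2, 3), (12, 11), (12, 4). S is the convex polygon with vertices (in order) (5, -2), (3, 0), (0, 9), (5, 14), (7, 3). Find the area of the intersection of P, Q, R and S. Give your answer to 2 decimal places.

0.32

The intersection is the polygon with vertices (5.82,6.056), (6.365,6.492), (6.553,5.456).
By the shoelace formula its area is 0.32.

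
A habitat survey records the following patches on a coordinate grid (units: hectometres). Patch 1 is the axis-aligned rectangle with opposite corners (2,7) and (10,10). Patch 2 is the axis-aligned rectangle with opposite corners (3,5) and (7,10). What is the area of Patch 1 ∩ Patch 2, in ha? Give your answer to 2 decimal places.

12.00

|Patch 1∩Patch 2|: x∈[3,7], y∈[7,10] → 4·3 = 12.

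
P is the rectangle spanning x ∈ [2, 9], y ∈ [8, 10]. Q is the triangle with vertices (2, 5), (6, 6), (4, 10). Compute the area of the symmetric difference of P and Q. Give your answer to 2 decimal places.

|P| = 14, |Q| = 9, |P∩Q| = 1.8.
|P △ Q| = |P| + |Q| − 2·|P∩Q| = 14 + 9 − 3.6 = 19.40.

19.40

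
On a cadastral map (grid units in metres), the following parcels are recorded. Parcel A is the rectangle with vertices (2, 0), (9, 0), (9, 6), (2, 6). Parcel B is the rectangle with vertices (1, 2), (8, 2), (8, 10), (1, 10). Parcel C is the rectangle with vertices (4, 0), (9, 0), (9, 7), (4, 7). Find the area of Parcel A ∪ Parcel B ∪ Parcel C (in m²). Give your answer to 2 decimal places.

75.00

By inclusion–exclusion:
Individual areas: |Parcel A| = 42, |Parcel B| = 56, |Parcel C| = 35.
|Parcel A∩Parcel B|: x∈[2,8], y∈[2,6] → 6·4 = 24.
|Parcel A∩Parcel C|: x∈[4,9], y∈[0,6] → 5·6 = 30.
|Parcel B∩Parcel C|: x∈[4,8], y∈[2,7] → 4·5 = 20.
|Parcel A∩Parcel B∩Parcel C| = 16.
|Parcel A ∪ Parcel B ∪ Parcel C| = 133 − 74 + 16 = 75.00.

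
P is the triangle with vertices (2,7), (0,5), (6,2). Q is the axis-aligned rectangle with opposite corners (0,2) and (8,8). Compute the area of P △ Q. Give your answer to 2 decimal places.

|P| = 9, |Q| = 48, |P∩Q| = 9.
|P △ Q| = |P| + |Q| − 2·|P∩Q| = 9 + 48 − 18 = 39.00.

39.00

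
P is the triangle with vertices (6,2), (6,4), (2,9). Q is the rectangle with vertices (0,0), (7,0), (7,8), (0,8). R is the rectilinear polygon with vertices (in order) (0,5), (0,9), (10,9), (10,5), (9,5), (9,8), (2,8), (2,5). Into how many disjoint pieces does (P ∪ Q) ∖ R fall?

1

(P ∪ Q) ∖ R is a single connected region.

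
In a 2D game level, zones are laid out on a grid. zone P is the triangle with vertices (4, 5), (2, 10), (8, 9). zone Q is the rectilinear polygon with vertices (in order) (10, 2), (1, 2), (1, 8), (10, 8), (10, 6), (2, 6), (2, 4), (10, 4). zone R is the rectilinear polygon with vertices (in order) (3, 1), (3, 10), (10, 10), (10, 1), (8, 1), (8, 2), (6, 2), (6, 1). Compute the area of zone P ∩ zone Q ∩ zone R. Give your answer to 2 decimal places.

5.55

The intersection is the polygon with vertices (7,8), (5,6), (3.6,6), (3,7.5), (3,8).
By the shoelace formula its area is 5.55.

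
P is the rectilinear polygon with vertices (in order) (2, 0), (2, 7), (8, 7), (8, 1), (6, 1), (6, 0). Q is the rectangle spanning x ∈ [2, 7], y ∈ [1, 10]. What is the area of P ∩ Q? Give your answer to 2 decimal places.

The intersection is the polygon with vertices (2,7), (7,7), (7,1), (6,1), (2,1).
By the shoelace formula its area is 30.00.

30.00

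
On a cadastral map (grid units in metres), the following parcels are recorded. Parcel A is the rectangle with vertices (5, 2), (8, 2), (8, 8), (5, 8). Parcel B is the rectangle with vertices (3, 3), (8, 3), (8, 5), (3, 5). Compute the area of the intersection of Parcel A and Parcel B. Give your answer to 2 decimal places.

6.00

|Parcel A∩Parcel B|: x∈[5,8], y∈[3,5] → 3·2 = 6.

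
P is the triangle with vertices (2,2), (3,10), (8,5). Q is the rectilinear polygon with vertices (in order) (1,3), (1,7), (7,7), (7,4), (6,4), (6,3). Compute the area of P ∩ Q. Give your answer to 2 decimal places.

The intersection is the polygon with vertices (2.625,7), (6,7), (7,6), (7,4.5), (6,4), (4,3), (2.125,3).
By the shoelace formula its area is 15.75.

15.75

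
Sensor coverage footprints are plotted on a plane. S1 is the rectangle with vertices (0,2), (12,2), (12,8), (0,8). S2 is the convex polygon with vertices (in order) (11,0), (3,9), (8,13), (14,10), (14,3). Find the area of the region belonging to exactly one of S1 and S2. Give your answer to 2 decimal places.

|S1| = 72, |S2| = 83.5, |S1∩S2| = 32.6667.
|S1 △ S2| = |S1| + |S2| − 2·|S1∩S2| = 72 + 83.5 − 65.3333 = 90.17.

90.17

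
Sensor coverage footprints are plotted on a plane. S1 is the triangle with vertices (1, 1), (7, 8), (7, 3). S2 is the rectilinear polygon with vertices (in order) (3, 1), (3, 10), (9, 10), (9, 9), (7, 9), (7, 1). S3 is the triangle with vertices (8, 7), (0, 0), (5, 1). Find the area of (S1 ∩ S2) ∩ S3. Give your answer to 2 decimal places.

The region (S1 ∩ S2) ∩ S3 is the polygon with vertices (7,5), (5.8,2.6), (3,1.667), (3,2.625), (7,6.125).
By the shoelace formula its area is 6.97.

6.97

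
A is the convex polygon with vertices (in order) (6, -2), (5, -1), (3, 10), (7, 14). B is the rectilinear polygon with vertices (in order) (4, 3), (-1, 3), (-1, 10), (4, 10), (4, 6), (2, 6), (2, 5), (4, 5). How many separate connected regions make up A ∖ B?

A ∖ B is a single connected region.

1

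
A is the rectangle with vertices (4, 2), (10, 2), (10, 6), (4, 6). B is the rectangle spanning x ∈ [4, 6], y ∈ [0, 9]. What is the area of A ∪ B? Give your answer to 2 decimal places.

34.00

By inclusion–exclusion:
Individual areas: |A| = 24, |B| = 18.
|A∩B|: x∈[4,6], y∈[2,6] → 2·4 = 8.
|A ∪ B| = 42 − 8 = 34.00.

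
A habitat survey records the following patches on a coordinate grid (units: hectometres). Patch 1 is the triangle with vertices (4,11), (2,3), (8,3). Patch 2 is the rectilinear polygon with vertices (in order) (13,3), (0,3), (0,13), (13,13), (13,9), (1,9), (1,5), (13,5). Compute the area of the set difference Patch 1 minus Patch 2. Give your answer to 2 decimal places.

12.00

|Patch 1| = 24, |Patch 1∩Patch 2| = 12.
|Patch 1 ∖ Patch 2| = |Patch 1| − |Patch 1∩Patch 2| = 24 − 12 = 12.00.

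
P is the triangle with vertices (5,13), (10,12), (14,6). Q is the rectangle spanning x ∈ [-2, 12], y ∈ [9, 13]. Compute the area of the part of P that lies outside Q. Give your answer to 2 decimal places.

2.79

|P| = 13, |P∩Q| = 10.2143.
|P ∖ Q| = |P| − |P∩Q| = 13 − 10.2143 = 2.79.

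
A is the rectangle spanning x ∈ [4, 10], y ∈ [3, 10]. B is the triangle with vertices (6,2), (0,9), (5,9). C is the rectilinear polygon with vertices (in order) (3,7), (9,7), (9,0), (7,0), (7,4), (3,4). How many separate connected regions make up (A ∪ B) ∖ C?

2

(A ∪ B) ∖ C splits into 2 disjoint pieces (area 29.25, area 3.3571).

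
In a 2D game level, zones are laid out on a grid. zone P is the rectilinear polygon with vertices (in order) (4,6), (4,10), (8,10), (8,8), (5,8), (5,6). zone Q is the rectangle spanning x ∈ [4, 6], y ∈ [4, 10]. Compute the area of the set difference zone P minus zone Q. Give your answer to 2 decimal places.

|zone P| = 10, |zone P∩zone Q| = 6.
|zone P ∖ zone Q| = |zone P| − |zone P∩zone Q| = 10 − 6 = 4.00.

4.00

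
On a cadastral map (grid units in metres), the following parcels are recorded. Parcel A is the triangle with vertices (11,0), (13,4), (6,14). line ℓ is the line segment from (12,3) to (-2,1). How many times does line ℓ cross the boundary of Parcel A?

1

The segment meets the boundary at (10.029,2.718).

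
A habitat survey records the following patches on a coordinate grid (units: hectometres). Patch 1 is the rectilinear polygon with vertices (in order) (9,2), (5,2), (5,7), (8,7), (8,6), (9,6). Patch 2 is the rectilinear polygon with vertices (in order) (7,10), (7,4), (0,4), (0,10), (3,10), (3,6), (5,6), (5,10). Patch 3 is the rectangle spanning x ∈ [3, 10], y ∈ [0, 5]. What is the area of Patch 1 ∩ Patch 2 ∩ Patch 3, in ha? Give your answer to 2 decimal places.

The intersection is the polygon with vertices (7,4), (5,4), (5,5), (7,5).
By the shoelace formula its area is 2.00.

2.00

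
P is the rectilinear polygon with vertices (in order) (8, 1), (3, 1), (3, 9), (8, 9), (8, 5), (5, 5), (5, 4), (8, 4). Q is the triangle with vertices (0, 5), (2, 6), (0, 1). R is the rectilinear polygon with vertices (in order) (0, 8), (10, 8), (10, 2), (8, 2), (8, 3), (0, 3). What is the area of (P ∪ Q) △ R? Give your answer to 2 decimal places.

42.60

|P ∪ Q| = 41.
|(P ∪ Q) ∩ R| = 25.2.
|(P ∪ Q) △ R| = 41 + 52 − 50.4 = 42.60.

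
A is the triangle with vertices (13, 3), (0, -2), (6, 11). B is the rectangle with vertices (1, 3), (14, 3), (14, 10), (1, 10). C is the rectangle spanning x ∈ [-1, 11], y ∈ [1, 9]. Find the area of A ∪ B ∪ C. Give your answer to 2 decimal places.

By inclusion–exclusion:
Individual areas: |A| = 69.5, |B| = 91, |C| = 96.
|A∩B| = 42.101.
|A∩C| = 54.1489.
|B∩C|: x∈[1,11], y∈[3,9] → 10·6 = 60.
|A∩B∩C| = 37.8104.
|A ∪ B ∪ C| = 256.5 − 156.2499 + 37.8104 = 138.06.

138.06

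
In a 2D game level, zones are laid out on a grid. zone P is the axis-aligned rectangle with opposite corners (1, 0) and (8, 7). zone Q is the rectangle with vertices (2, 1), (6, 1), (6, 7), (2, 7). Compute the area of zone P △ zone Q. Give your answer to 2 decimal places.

25.00

|zone P∩zone Q|: x∈[2,6], y∈[1,7] → 4·6 = 24.
|zone P △ zone Q| = |zone P| + |zone Q| − 2·|zone P∩zone Q| = 49 + 24 − 48 = 25.00.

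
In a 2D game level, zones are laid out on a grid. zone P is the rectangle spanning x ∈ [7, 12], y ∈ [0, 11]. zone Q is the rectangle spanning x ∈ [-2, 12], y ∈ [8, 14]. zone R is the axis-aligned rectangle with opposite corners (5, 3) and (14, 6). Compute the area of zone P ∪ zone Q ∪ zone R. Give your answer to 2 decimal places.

136.00

By inclusion–exclusion:
Individual areas: |zone P| = 55, |zone Q| = 84, |zone R| = 27.
|zone P∩zone Q|: x∈[7,12], y∈[8,11] → 5·3 = 15.
|zone P∩zone R|: x∈[7,12], y∈[3,6] → 5·3 = 15.
|zone Q∩zone R| = 0 (no overlap).
|zone P∩zone Q∩zone R| = 0.
|zone P ∪ zone Q ∪ zone R| = 166 − 30 + 0 = 136.00.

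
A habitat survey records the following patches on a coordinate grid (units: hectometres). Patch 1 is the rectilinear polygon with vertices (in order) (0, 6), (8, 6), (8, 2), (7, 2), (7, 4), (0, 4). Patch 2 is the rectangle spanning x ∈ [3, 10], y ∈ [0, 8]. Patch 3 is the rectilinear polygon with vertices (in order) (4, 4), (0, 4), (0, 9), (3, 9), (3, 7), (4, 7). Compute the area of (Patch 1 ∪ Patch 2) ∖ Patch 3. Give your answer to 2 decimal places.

53.00

|Patch 1 ∪ Patch 2| = 62.
|(Patch 1 ∪ Patch 2) ∩ Patch 3| = 9.
|(Patch 1 ∪ Patch 2) ∖ Patch 3| = 62 − 9 = 53.00.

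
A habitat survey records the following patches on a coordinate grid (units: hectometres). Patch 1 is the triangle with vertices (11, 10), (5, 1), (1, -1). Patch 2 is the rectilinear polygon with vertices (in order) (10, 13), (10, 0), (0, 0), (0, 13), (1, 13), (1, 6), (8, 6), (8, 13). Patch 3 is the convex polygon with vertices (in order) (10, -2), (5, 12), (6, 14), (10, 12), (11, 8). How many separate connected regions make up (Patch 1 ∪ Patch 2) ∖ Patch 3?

(Patch 1 ∪ Patch 2) ∖ Patch 3 splits into 3 disjoint pieces (area 56.8312, area 1, area 0.0285).

3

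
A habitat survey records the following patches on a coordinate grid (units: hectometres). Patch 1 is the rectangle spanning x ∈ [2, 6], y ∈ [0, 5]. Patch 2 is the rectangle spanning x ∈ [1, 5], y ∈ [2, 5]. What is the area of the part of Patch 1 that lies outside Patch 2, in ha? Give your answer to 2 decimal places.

|Patch 1∩Patch 2|: x∈[2,5], y∈[2,5] → 3·3 = 9.
|Patch 1| = 20.
|Patch 1 ∖ Patch 2| = |Patch 1| − |Patch 1∩Patch 2| = 20 − 9 = 11.00.

11.00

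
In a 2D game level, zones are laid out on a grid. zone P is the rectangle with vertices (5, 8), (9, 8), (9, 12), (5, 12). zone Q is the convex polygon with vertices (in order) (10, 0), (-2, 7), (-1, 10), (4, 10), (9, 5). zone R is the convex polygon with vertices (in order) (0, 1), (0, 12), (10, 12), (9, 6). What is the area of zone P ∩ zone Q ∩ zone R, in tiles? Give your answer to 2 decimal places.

0.50

The intersection is the polygon with vertices (5,9), (6,8), (5,8).
By the shoelace formula its area is 0.50.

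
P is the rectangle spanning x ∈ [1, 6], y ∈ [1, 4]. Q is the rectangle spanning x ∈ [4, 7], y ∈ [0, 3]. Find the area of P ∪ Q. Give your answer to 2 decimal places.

By inclusion–exclusion:
Individual areas: |P| = 15, |Q| = 9.
|P∩Q|: x∈[4,6], y∈[1,3] → 2·2 = 4.
|P ∪ Q| = 24 − 4 = 20.00.

20.00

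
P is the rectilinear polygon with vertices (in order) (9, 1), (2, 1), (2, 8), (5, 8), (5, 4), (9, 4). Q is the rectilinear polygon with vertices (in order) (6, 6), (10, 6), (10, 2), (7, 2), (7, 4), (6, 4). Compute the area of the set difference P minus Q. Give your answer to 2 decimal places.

|P| = 33, |P∩Q| = 4.
|P ∖ Q| = |P| − |P∩Q| = 33 − 4 = 29.00.

29.00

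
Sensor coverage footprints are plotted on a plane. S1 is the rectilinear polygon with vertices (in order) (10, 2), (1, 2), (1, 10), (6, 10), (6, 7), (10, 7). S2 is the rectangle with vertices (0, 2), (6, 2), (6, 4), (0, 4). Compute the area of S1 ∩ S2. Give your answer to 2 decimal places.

The intersection is the polygon with vertices (1,2), (1,4), (6,4), (6,2).
By the shoelace formula its area is 10.00.

10.00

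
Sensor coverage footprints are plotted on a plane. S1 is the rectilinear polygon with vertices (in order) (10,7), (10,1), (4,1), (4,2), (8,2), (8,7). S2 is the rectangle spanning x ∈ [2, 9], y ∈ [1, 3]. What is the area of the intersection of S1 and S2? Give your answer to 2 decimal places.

6.00

The intersection is the polygon with vertices (4,1), (4,2), (8,2), (8,3), (9,3), (9,1).
By the shoelace formula its area is 6.00.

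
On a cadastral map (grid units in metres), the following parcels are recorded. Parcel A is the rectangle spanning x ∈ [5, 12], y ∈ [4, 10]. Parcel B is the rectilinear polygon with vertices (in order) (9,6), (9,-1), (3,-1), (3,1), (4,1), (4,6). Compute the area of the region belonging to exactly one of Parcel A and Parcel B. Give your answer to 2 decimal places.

|Parcel A| = 42, |Parcel B| = 37, |Parcel A∩Parcel B| = 8.
|Parcel A △ Parcel B| = |Parcel A| + |Parcel B| − 2·|Parcel A∩Parcel B| = 42 + 37 − 16 = 63.00.

63.00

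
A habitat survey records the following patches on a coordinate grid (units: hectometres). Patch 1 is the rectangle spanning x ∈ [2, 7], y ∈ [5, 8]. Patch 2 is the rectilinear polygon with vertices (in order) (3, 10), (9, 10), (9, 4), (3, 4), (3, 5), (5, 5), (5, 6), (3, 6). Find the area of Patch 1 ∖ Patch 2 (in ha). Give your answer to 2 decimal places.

5.00

|Patch 1| = 15, |Patch 1∩Patch 2| = 10.
|Patch 1 ∖ Patch 2| = |Patch 1| − |Patch 1∩Patch 2| = 15 − 10 = 5.00.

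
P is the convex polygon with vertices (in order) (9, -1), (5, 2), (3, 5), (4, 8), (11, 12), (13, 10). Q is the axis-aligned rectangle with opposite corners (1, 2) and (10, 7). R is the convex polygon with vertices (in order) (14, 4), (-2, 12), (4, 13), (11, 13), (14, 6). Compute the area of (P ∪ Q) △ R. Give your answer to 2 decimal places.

|P ∪ Q| = 85.1667.
|(P ∪ Q) ∩ R| = 26.2944.
|(P ∪ Q) △ R| = 85.1667 + 66.5 − 52.5888 = 99.08.

99.08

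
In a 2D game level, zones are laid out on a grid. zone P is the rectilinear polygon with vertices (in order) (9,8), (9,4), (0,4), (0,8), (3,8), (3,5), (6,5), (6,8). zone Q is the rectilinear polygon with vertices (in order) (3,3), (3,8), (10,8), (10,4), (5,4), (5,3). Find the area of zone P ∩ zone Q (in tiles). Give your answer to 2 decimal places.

15.00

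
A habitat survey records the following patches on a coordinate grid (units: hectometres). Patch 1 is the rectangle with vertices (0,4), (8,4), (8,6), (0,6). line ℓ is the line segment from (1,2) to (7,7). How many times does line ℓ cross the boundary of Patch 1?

The segment meets the boundary at (5.8,6), (3.4,4).

2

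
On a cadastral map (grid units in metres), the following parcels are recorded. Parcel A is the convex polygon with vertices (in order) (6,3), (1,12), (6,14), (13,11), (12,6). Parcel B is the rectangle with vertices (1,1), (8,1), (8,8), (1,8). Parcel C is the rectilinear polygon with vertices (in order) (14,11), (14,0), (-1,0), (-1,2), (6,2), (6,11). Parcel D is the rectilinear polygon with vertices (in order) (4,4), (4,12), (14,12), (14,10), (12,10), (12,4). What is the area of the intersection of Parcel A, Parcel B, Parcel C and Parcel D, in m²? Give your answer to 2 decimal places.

The intersection is the polygon with vertices (8,4), (6,4), (6,8), (8,8).
By the shoelace formula its area is 8.00.

8.00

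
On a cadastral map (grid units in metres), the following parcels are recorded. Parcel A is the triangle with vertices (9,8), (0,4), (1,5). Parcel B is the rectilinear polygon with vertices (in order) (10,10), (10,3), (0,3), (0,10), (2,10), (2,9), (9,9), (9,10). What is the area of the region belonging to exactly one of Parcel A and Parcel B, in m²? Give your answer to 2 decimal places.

60.50

|Parcel A| = 2.5, |Parcel B| = 63, |Parcel A∩Parcel B| = 2.5.
|Parcel A △ Parcel B| = |Parcel A| + |Parcel B| − 2·|Parcel A∩Parcel B| = 2.5 + 63 − 5 = 60.50.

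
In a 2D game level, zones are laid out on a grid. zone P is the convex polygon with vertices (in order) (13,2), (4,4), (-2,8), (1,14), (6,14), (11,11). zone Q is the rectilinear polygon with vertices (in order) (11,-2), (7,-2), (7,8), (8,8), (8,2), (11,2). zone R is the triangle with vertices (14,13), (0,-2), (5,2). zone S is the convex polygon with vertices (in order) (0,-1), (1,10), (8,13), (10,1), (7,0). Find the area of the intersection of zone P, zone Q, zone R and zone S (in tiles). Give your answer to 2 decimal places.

0.98

The intersection is the polygon with vertices (8,6.571), (8,5.667), (7,4.444), (7,5.5).
By the shoelace formula its area is 0.98.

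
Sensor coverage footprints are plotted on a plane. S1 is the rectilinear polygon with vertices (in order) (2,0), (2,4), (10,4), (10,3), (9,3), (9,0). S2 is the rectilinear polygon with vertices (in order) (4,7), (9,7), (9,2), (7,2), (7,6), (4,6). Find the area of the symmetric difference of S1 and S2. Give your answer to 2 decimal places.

34.00

|S1| = 29, |S2| = 13, |S1∩S2| = 4.
|S1 △ S2| = |S1| + |S2| − 2·|S1∩S2| = 29 + 13 − 8 = 34.00.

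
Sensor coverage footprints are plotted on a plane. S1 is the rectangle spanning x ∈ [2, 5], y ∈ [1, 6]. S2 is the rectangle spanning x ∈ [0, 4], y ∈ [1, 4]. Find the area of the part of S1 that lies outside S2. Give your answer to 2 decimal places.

|S1∩S2|: x∈[2,4], y∈[1,4] → 2·3 = 6.
|S1| = 15.
|S1 ∖ S2| = |S1| − |S1∩S2| = 15 − 6 = 9.00.

9.00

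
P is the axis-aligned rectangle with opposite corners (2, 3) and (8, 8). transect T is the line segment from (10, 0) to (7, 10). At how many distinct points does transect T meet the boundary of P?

2

The segment meets the boundary at (7.6,8), (8,6.667).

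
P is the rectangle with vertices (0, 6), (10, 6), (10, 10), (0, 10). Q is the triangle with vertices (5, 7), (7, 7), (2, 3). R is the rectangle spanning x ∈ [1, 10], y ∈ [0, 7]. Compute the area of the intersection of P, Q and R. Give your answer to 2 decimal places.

The intersection is the polygon with vertices (5,7), (7,7), (5.75,6), (4.25,6).
By the shoelace formula its area is 1.75.

1.75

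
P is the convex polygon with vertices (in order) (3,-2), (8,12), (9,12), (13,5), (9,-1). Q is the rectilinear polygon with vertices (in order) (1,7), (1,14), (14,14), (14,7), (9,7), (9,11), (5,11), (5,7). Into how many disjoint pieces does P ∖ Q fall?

P ∖ Q is a single connected region.

1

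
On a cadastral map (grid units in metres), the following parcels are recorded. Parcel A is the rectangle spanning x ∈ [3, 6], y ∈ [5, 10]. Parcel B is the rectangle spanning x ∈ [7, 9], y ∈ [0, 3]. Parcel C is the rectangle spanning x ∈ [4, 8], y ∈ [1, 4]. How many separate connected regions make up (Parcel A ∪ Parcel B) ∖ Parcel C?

(Parcel A ∪ Parcel B) ∖ Parcel C splits into 2 disjoint pieces (area 15, area 4).

2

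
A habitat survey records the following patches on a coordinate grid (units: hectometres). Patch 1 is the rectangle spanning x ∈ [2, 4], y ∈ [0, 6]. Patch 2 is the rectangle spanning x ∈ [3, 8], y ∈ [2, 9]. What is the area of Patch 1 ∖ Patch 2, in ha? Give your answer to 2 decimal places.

|Patch 1∩Patch 2|: x∈[3,4], y∈[2,6] → 1·4 = 4.
|Patch 1| = 12.
|Patch 1 ∖ Patch 2| = |Patch 1| − |Patch 1∩Patch 2| = 12 − 4 = 8.00.

8.00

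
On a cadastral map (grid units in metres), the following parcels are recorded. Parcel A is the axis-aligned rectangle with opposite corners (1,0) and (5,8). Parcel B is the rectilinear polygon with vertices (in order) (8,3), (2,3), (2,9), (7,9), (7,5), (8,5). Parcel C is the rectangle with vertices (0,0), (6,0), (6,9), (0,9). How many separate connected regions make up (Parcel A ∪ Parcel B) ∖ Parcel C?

(Parcel A ∪ Parcel B) ∖ Parcel C is a single connected region.

1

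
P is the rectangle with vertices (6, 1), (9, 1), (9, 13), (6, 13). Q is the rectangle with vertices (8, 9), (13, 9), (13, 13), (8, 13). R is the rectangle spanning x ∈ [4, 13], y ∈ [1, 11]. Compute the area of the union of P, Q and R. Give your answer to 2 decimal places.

By inclusion–exclusion:
Individual areas: |P| = 36, |Q| = 20, |R| = 90.
|P∩Q|: x∈[8,9], y∈[9,13] → 1·4 = 4.
|P∩R|: x∈[6,9], y∈[1,11] → 3·10 = 30.
|Q∩R|: x∈[8,13], y∈[9,11] → 5·2 = 10.
|P∩Q∩R| = 2.
|P ∪ Q ∪ R| = 146 − 44 + 2 = 104.00.

104.00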